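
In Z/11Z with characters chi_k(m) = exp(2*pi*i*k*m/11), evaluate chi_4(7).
chi_4(7) = zeta_11^28 = exp(-10*I*pi/11)

Derivation: chi_4(7) = zeta_11^(4*7) = zeta_11^28. Since zeta_11^11 = 1, this equals zeta_11^6 = exp(2*pi*i*6/11) = exp(-10*I*pi/11).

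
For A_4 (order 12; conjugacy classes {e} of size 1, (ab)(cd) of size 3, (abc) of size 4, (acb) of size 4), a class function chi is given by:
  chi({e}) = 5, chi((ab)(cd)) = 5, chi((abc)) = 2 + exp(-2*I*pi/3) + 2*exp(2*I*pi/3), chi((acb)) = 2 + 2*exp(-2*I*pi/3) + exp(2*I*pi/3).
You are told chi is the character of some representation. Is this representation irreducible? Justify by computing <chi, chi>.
Not irreducible (reducible): <chi, chi> = 9 > 1.

<chi, chi> = (1/|G|) sum_C |C| * |chi(C)|^2 = (1/12)[1*|5|^2 + 3*|5|^2 + 4*|2 + exp(-2*I*pi/3) + 2*exp(2*I*pi/3)|^2 + 4*|2 + 2*exp(-2*I*pi/3) + exp(2*I*pi/3)|^2]
  = (1/12)[(25) + (75) + (4) + (4)] = 108/12 = 9.
(Exp terms are combined using exp(i*s)*conj(exp(i*t)) = exp(i*(s-t)), and sums of them are collapsed using the identity that for every m > 1 the m distinct m-th roots of unity sum to 0, e.g. 1 + exp(2*I*pi/3) + exp(-2*I*pi/3) = 0.)
A character is irreducible iff <chi, chi> = 1, so this representation is reducible.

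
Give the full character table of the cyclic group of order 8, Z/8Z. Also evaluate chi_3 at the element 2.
Character table of Z/8Z (irreps indexed chi_0,...,chi_7 with chi_k(m) = zeta_8^(k*m), zeta_8 = exp(2*pi*i/8)):
  irrep \ class  {0} (size 1)  {1} (size 1)    {2} (size 1)  {3} (size 1)    {4} (size 1)  {5} (size 1)    {6} (size 1)  {7} (size 1)  
  chi_0          1             1               1             1               1             1               1             1             
  chi_1          1             exp(I*pi/4)     I             exp(3*I*pi/4)   -1            exp(-3*I*pi/4)  -I            exp(-I*pi/4)  
  chi_2          1             I               -1            -I              1             I               -1            -I            
  chi_3          1             exp(3*I*pi/4)   -I            exp(I*pi/4)     -1            exp(-I*pi/4)    I             exp(-3*I*pi/4)
  chi_4          1             -1              1             -1              1             -1              1             -1            
  chi_5          1             exp(-3*I*pi/4)  I             exp(-I*pi/4)    -1            exp(I*pi/4)     -I            exp(3*I*pi/4) 
  chi_6          1             -I              -1            I               1             -I              -1            I             
  chi_7          1             exp(-I*pi/4)    -I            exp(-3*I*pi/4)  -1            exp(3*I*pi/4)   I             exp(I*pi/4)   

Spot check: chi_3(2) = zeta_8^(3*2) = zeta_8^6 = -I.

Details: Z/8Z is abelian, so all 8 irreducible complex representations are 1-dimensional. They are given by chi_k(m) = zeta_8^(k*m) for k = 0,...,7. Row orthogonality: sum_m chi_k(m) conj(chi_l(m)) = 8 * [k = l].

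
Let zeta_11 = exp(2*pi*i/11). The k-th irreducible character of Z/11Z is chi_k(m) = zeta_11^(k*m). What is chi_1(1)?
chi_1(1) = zeta_11^1 = exp(2*I*pi/11)

Working: chi_1(1) = zeta_11^(1*1) = zeta_11^1. Since zeta_11^11 = 1, this equals zeta_11^1 = exp(2*pi*i*1/11) = exp(2*I*pi/11).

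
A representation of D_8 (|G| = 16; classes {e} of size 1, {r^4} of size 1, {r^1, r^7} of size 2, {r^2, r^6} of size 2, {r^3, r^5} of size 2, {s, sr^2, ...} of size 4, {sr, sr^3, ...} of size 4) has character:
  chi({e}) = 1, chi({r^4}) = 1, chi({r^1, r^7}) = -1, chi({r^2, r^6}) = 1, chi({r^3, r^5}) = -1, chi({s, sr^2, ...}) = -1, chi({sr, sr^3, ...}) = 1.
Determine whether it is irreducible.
Irreducible: <chi, chi> = 1.

<chi, chi> = (1/|G|) sum_C |C| * |chi(C)|^2 = (1/16)[1*|1|^2 + 1*|1|^2 + 2*|-1|^2 + 2*|1|^2 + 2*|-1|^2 + 4*|-1|^2 + 4*|1|^2]
  = (1/16)[(1) + (1) + (2) + (2) + (2) + (4) + (4)] = 16/16 = 1.
A character is irreducible iff <chi, chi> = 1, so this representation is irreducible.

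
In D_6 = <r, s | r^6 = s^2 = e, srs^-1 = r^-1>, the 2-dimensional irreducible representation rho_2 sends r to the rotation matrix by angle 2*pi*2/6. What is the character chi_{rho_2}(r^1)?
chi_{rho_2}(r^1) = 2*cos(2*pi*2*1/6) = -1

Why: rho_2(r^1) is rotation by angle 2*pi*2*1/6, whose trace is 2*cos(2*pi*2*1/6) = -1.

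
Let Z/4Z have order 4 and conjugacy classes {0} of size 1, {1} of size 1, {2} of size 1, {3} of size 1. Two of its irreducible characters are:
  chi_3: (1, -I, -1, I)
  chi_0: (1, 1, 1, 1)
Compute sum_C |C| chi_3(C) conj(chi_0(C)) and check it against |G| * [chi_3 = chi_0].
Sum = 0; so <chi_3, chi_0> = 0 (distinct irreducibles are orthogonal).

Reasoning: Compute term by term over conjugacy classes (|C| * chi_3(C) * conj(chi_0(C))):
  1*(1)*conj(1) + 1*(-I)*conj(1) + 1*(-1)*conj(1) + 1*(I)*conj(1)
  = (1) + (-I) + (-1) + (I)
  = 0.
(Exp terms are combined using exp(i*s)*conj(exp(i*t)) = exp(i*(s-t)), and sums of them are collapsed using the identity that for every m > 1 the m distinct m-th roots of unity sum to 0, e.g. 1 + exp(2*I*pi/3) + exp(-2*I*pi/3) = 0.)
Dividing by |G| = 4 gives 0/4 = 0, matching the row-orthogonality relation <chi_3, chi_0> = [chi_3 = chi_0].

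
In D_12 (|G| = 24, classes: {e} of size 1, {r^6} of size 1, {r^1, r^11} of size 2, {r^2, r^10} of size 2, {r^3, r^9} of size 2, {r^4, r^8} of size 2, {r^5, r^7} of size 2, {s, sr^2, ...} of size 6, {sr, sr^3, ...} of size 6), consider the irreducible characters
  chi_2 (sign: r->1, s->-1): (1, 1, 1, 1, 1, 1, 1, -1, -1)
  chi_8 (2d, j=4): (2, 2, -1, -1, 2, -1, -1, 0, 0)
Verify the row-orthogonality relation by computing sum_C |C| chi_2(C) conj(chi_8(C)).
Sum = 0; so <chi_2, chi_8> = 0 (distinct irreducibles are orthogonal).

Proof sketch: Compute term by term over conjugacy classes (|C| * chi_2(C) * conj(chi_8(C))):
  1*(1)*conj(2) + 1*(1)*conj(2) + 2*(1)*conj(-1) + 2*(1)*conj(-1) + 2*(1)*conj(2) + 2*(1)*conj(-1) + 2*(1)*conj(-1) + 6*(-1)*conj(0) + 6*(-1)*conj(0)
  = (2) + (2) + (-2) + (-2) + (4) + (-2) + (-2) + (0) + (0)
  = 0.
Dividing by |G| = 24 gives 0/24 = 0, matching the row-orthogonality relation <chi_2, chi_8> = [chi_2 = chi_8].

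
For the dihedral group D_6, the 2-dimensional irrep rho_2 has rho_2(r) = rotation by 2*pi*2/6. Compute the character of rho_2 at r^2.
chi_{rho_2}(r^2) = 2*cos(2*pi*2*2/6) = -1

Justification: rho_2(r^2) is rotation by angle 2*pi*2*2/6, whose trace is 2*cos(2*pi*2*2/6) = -1.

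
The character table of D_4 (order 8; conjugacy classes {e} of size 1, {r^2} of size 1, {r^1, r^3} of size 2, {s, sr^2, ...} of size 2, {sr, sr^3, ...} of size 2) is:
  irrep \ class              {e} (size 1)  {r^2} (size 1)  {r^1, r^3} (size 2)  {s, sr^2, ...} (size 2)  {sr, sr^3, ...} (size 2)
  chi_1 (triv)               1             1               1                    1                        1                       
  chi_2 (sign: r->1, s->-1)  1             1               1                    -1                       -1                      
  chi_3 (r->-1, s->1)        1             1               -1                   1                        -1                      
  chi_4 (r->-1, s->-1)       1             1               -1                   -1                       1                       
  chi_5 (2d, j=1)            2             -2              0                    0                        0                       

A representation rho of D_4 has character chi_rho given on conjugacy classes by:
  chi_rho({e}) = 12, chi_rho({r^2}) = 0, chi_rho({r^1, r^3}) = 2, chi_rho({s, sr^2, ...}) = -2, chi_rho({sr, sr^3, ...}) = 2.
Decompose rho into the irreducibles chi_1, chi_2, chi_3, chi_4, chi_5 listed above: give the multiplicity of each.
Multiplicities: chi_1: 2, chi_2: 2, chi_3: 0, chi_4: 2, chi_5: 3.

Why: Use <chi_rho, chi> = (1/|G|) sum_C |C| * chi_rho(C) * conj(chi(C)) with |G| = 8 for each irreducible chi in the table:
  <chi_rho, chi_1> = (1/8)[1*(12)*conj(1) + 1*(0)*conj(1) + 2*(2)*conj(1) + 2*(-2)*conj(1) + 2*(2)*conj(1)]
      = (1/8)[(12) + (0) + (4) + (-4) + (4)] = 16/8 = 2
  <chi_rho, chi_2> = (1/8)[1*(12)*conj(1) + 1*(0)*conj(1) + 2*(2)*conj(1) + 2*(-2)*conj(-1) + 2*(2)*conj(-1)]
      = (1/8)[(12) + (0) + (4) + (4) + (-4)] = 16/8 = 2
  <chi_rho, chi_3> = (1/8)[1*(12)*conj(1) + 1*(0)*conj(1) + 2*(2)*conj(-1) + 2*(-2)*conj(1) + 2*(2)*conj(-1)]
      = (1/8)[(12) + (0) + (-4) + (-4) + (-4)] = 0/8 = 0
  <chi_rho, chi_4> = (1/8)[1*(12)*conj(1) + 1*(0)*conj(1) + 2*(2)*conj(-1) + 2*(-2)*conj(-1) + 2*(2)*conj(1)]
      = (1/8)[(12) + (0) + (-4) + (4) + (4)] = 16/8 = 2
  <chi_rho, chi_5> = (1/8)[1*(12)*conj(2) + 1*(0)*conj(-2) + 2*(2)*conj(0) + 2*(-2)*conj(0) + 2*(2)*conj(0)]
      = (1/8)[(24) + (0) + (0) + (0) + (0)] = 24/8 = 3
Dimension check: dim(rho) = sum (mult * dim) = 2*1 + 2*1 + 0*1 + 2*1 + 3*2 = 12 = chi_rho(e) = 12.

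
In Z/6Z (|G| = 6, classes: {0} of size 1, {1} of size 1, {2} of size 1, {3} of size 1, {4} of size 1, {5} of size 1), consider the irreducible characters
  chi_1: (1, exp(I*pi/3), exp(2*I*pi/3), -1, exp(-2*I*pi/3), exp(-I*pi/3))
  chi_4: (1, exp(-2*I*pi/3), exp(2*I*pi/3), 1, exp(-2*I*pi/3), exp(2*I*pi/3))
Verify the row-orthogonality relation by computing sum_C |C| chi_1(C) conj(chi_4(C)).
Sum = 0; so <chi_1, chi_4> = 0 (distinct irreducibles are orthogonal).

Reasoning: Compute term by term over conjugacy classes (|C| * chi_1(C) * conj(chi_4(C))):
  1*(1)*conj(1) + 1*(exp(I*pi/3))*conj(exp(-2*I*pi/3)) + 1*(exp(2*I*pi/3))*conj(exp(2*I*pi/3)) + 1*(-1)*conj(1) + 1*(exp(-2*I*pi/3))*conj(exp(-2*I*pi/3)) + 1*(exp(-I*pi/3))*conj(exp(2*I*pi/3))
  = (1) + (-1) + (1) + (-1) + (1) + (-1)
  = 0.
(Exp terms are combined using exp(i*s)*conj(exp(i*t)) = exp(i*(s-t)), and sums of them are collapsed using the identity that for every m > 1 the m distinct m-th roots of unity sum to 0, e.g. 1 + exp(2*I*pi/3) + exp(-2*I*pi/3) = 0.)
Dividing by |G| = 6 gives 0/6 = 0, matching the row-orthogonality relation <chi_1, chi_4> = [chi_1 = chi_4].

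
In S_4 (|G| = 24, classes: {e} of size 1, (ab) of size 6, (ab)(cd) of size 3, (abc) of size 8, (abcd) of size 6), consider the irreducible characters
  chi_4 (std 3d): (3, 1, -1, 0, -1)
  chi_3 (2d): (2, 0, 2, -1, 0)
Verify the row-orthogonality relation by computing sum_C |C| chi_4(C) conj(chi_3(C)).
Sum = 0; so <chi_4, chi_3> = 0 (distinct irreducibles are orthogonal).

Justification: Compute term by term over conjugacy classes (|C| * chi_4(C) * conj(chi_3(C))):
  1*(3)*conj(2) + 6*(1)*conj(0) + 3*(-1)*conj(2) + 8*(0)*conj(-1) + 6*(-1)*conj(0)
  = (6) + (0) + (-6) + (0) + (0)
  = 0.
Dividing by |G| = 24 gives 0/24 = 0, matching the row-orthogonality relation <chi_4, chi_3> = [chi_4 = chi_3].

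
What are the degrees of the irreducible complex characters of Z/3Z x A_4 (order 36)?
Dimensions: 1, 1, 1, 1, 1, 1, 1, 1, 1, 3, 3, 3

Why: There are 12 irreducibles (= number of conjugacy classes). Their dimensions d_i satisfy sum d_i^2 = |G| = 36: 1 + 1 + 1 + 1 + 1 + 1 + 1 + 1 + 1 + 9 + 9 + 9 = 36. (For the product with Z/3Z: each of the 3 1-dim characters of Z/3Z tensors with each irrep of A_4, giving 3 copies of each A_4-dimension.)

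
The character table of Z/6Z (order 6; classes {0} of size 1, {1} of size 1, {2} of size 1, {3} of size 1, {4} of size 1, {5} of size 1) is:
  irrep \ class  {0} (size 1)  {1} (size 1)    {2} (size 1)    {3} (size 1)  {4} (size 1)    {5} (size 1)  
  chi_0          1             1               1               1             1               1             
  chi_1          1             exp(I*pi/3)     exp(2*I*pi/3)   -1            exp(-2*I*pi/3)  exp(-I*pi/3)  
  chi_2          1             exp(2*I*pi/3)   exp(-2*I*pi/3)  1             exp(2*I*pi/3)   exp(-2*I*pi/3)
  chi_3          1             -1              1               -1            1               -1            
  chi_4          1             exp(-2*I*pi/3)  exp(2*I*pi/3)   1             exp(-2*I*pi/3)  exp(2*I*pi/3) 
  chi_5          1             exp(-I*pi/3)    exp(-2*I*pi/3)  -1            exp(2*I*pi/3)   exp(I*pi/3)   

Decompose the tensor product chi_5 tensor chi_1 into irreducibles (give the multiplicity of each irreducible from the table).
chi_5 tensor chi_1 = chi_0 (all other irreducibles have multiplicity 0).

Argument: The character of a tensor product is the pointwise product (chi_5 * chi_1)(C) = chi_5(C) * chi_1(C):
  {0}: (1)*(1), {1}: (exp(-I*pi/3))*(exp(I*pi/3)), {2}: (exp(-2*I*pi/3))*(exp(2*I*pi/3)), {3}: (-1)*(-1), {4}: (exp(2*I*pi/3))*(exp(-2*I*pi/3)), {5}: (exp(I*pi/3))*(exp(-I*pi/3))
so (chi_5 * chi_1) takes values
  {0} -> 1, {1} -> 1, {2} -> 1, {3} -> 1, {4} -> 1, {5} -> 1.
Now take the inner product of this character with each irreducible chi from the table, <chi_5*chi_1, chi> = (1/6) sum_C |C| (chi_5*chi_1)(C) conj(chi(C)):
  <chi_5*chi_1, chi_0> = (1/6)[1*(1)*conj(1) + 1*(1)*conj(1) + 1*(1)*conj(1) + 1*(1)*conj(1) + 1*(1)*conj(1) + 1*(1)*conj(1)]
      = (1/6)[(1) + (1) + (1) + (1) + (1) + (1)] = 6/6 = 1
  <chi_5*chi_1, chi_1> = (1/6)[1*(1)*conj(1) + 1*(1)*conj(exp(I*pi/3)) + 1*(1)*conj(exp(2*I*pi/3)) + 1*(1)*conj(-1) + 1*(1)*conj(exp(-2*I*pi/3)) + 1*(1)*conj(exp(-I*pi/3))]
      = (1/6)[(1) + (exp(-I*pi/3)) + (exp(-2*I*pi/3)) + (-1) + (exp(2*I*pi/3)) + (exp(I*pi/3))] = 0/6 = 0
  <chi_5*chi_1, chi_2> = (1/6)[1*(1)*conj(1) + 1*(1)*conj(exp(2*I*pi/3)) + 1*(1)*conj(exp(-2*I*pi/3)) + 1*(1)*conj(1) + 1*(1)*conj(exp(2*I*pi/3)) + 1*(1)*conj(exp(-2*I*pi/3))]
      = (1/6)[(1) + (exp(-2*I*pi/3)) + (exp(2*I*pi/3)) + (1) + (exp(-2*I*pi/3)) + (exp(2*I*pi/3))] = 0/6 = 0
  <chi_5*chi_1, chi_3> = (1/6)[1*(1)*conj(1) + 1*(1)*conj(-1) + 1*(1)*conj(1) + 1*(1)*conj(-1) + 1*(1)*conj(1) + 1*(1)*conj(-1)]
      = (1/6)[(1) + (-1) + (1) + (-1) + (1) + (-1)] = 0/6 = 0
  <chi_5*chi_1, chi_4> = (1/6)[1*(1)*conj(1) + 1*(1)*conj(exp(-2*I*pi/3)) + 1*(1)*conj(exp(2*I*pi/3)) + 1*(1)*conj(1) + 1*(1)*conj(exp(-2*I*pi/3)) + 1*(1)*conj(exp(2*I*pi/3))]
      = (1/6)[(1) + (exp(2*I*pi/3)) + (exp(-2*I*pi/3)) + (1) + (exp(2*I*pi/3)) + (exp(-2*I*pi/3))] = 0/6 = 0
  <chi_5*chi_1, chi_5> = (1/6)[1*(1)*conj(1) + 1*(1)*conj(exp(-I*pi/3)) + 1*(1)*conj(exp(-2*I*pi/3)) + 1*(1)*conj(-1) + 1*(1)*conj(exp(2*I*pi/3)) + 1*(1)*conj(exp(I*pi/3))]
      = (1/6)[(1) + (exp(I*pi/3)) + (exp(2*I*pi/3)) + (-1) + (exp(-2*I*pi/3)) + (exp(-I*pi/3))] = 0/6 = 0
(Exp terms are combined using exp(i*s)*conj(exp(i*t)) = exp(i*(s-t)), and sums of them are collapsed using the identity that for every m > 1 the m distinct m-th roots of unity sum to 0, e.g. 1 + exp(2*I*pi/3) + exp(-2*I*pi/3) = 0.)
Hence the multiplicities are chi_0: 1. Dimension check: dim(chi_5)*dim(chi_1) = 1*1 = 1 and sum (mult * dim) = 1*1 = 1.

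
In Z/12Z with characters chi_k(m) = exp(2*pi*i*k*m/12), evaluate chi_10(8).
chi_10(8) = zeta_12^80 = exp(-2*I*pi/3)

Why: chi_10(8) = zeta_12^(10*8) = zeta_12^80. Since zeta_12^12 = 1, this equals zeta_12^8 = exp(2*pi*i*8/12) = exp(-2*I*pi/3).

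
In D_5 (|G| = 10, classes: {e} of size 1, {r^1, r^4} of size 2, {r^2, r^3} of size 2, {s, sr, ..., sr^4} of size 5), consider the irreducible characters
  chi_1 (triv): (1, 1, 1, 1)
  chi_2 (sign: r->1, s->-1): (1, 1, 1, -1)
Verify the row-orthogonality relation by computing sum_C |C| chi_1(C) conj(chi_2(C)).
Sum = 0; so <chi_1, chi_2> = 0 (distinct irreducibles are orthogonal).

Solution. Compute term by term over conjugacy classes (|C| * chi_1(C) * conj(chi_2(C))):
  1*(1)*conj(1) + 2*(1)*conj(1) + 2*(1)*conj(1) + 5*(1)*conj(-1)
  = (1) + (2) + (2) + (-5)
  = 0.
Dividing by |G| = 10 gives 0/10 = 0, matching the row-orthogonality relation <chi_1, chi_2> = [chi_1 = chi_2].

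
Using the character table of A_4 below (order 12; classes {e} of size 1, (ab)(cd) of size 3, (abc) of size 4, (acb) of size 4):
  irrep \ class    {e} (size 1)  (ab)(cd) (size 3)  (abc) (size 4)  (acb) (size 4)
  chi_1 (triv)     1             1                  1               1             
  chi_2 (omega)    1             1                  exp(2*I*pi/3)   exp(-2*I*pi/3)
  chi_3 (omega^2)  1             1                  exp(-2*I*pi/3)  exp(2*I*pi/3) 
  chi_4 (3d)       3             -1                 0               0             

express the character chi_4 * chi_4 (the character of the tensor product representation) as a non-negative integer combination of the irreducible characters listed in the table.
chi_4 tensor chi_4 = chi_1 + chi_2 + chi_3 + 2*chi_4 (all other irreducibles have multiplicity 0).

Proof sketch: The character of a tensor product is the pointwise product (chi_4 * chi_4)(C) = chi_4(C) * chi_4(C):
  {e}: (3)*(3), (ab)(cd): (-1)*(-1), (abc): (0)*(0), (acb): (0)*(0)
so (chi_4 * chi_4) takes values
  {e} -> 9, (ab)(cd) -> 1, (abc) -> 0, (acb) -> 0.
Now take the inner product of this character with each irreducible chi from the table, <chi_4*chi_4, chi> = (1/12) sum_C |C| (chi_4*chi_4)(C) conj(chi(C)):
  <chi_4*chi_4, chi_1> = (1/12)[1*(9)*conj(1) + 3*(1)*conj(1) + 4*(0)*conj(1) + 4*(0)*conj(1)]
      = (1/12)[(9) + (3) + (0) + (0)] = 12/12 = 1
  <chi_4*chi_4, chi_2> = (1/12)[1*(9)*conj(1) + 3*(1)*conj(1) + 4*(0)*conj(exp(2*I*pi/3)) + 4*(0)*conj(exp(-2*I*pi/3))]
      = (1/12)[(9) + (3) + (0) + (0)] = 12/12 = 1
  <chi_4*chi_4, chi_3> = (1/12)[1*(9)*conj(1) + 3*(1)*conj(1) + 4*(0)*conj(exp(-2*I*pi/3)) + 4*(0)*conj(exp(2*I*pi/3))]
      = (1/12)[(9) + (3) + (0) + (0)] = 12/12 = 1
  <chi_4*chi_4, chi_4> = (1/12)[1*(9)*conj(3) + 3*(1)*conj(-1) + 4*(0)*conj(0) + 4*(0)*conj(0)]
      = (1/12)[(27) + (-3) + (0) + (0)] = 24/12 = 2
(Exp terms are combined using exp(i*s)*conj(exp(i*t)) = exp(i*(s-t)), and sums of them are collapsed using the identity that for every m > 1 the m distinct m-th roots of unity sum to 0, e.g. 1 + exp(2*I*pi/3) + exp(-2*I*pi/3) = 0.)
Hence the multiplicities are chi_1: 1, chi_2: 1, chi_3: 1, chi_4: 2. Dimension check: dim(chi_4)*dim(chi_4) = 3*3 = 9 and sum (mult * dim) = 1*1 + 1*1 + 1*1 + 2*3 = 9.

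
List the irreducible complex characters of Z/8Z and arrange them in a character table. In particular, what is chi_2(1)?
Character table of Z/8Z (irreps indexed chi_0,...,chi_7 with chi_k(m) = zeta_8^(k*m), zeta_8 = exp(2*pi*i/8)):
  irrep \ class  {0} (size 1)  {1} (size 1)    {2} (size 1)  {3} (size 1)    {4} (size 1)  {5} (size 1)    {6} (size 1)  {7} (size 1)  
  chi_0          1             1               1             1               1             1               1             1             
  chi_1          1             exp(I*pi/4)     I             exp(3*I*pi/4)   -1            exp(-3*I*pi/4)  -I            exp(-I*pi/4)  
  chi_2          1             I               -1            -I              1             I               -1            -I            
  chi_3          1             exp(3*I*pi/4)   -I            exp(I*pi/4)     -1            exp(-I*pi/4)    I             exp(-3*I*pi/4)
  chi_4          1             -1              1             -1              1             -1              1             -1            
  chi_5          1             exp(-3*I*pi/4)  I             exp(-I*pi/4)    -1            exp(I*pi/4)     -I            exp(3*I*pi/4) 
  chi_6          1             -I              -1            I               1             -I              -1            I             
  chi_7          1             exp(-I*pi/4)    -I            exp(-3*I*pi/4)  -1            exp(3*I*pi/4)   I             exp(I*pi/4)   

Spot check: chi_2(1) = zeta_8^(2*1) = zeta_8^2 = I.

Explanation: Z/8Z is abelian, so all 8 irreducible complex representations are 1-dimensional. They are given by chi_k(m) = zeta_8^(k*m) for k = 0,...,7. Row orthogonality: sum_m chi_k(m) conj(chi_l(m)) = 8 * [k = l].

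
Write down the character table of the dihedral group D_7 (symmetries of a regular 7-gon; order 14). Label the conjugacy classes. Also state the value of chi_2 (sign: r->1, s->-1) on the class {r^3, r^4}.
Conjugacy classes: {e} of size 1, {r^1, r^6} of size 2, {r^2, r^5} of size 2, {r^3, r^4} of size 2, {s, sr, ..., sr^6} of size 7.
Character table:
  irrep \ class              {e} (size 1)  {r^1, r^6} (size 2)  {r^2, r^5} (size 2)  {r^3, r^4} (size 2)  {s, sr, ..., sr^6} (size 7)
  chi_1 (triv)               1             1                    1                    1                    1                          
  chi_2 (sign: r->1, s->-1)  1             1                    1                    1                    -1                         
  chi_3 (2d, j=1)            2             2*cos(2*pi/7)        -2*cos(3*pi/7)       -2*cos(pi/7)         0                          
  chi_4 (2d, j=2)            2             -2*cos(3*pi/7)       -2*cos(pi/7)         2*cos(2*pi/7)        0                          
  chi_5 (2d, j=3)            2             -2*cos(pi/7)         2*cos(2*pi/7)        -2*cos(3*pi/7)       0                          

Spot check: chi_2 (sign: r->1, s->-1) on {r^3, r^4} = 1.

Solution. D_7 has order 2*7 = 14 with 5 conjugacy classes, hence 5 irreducibles. Sum of squared dims 1 + 1 + 4 + 4 + 4 = 14 = |G|. Linear characters come from the abelianisation; the 2-dimensional irreps have character r^k -> 2*cos(2*pi*j*k/7), reflections -> 0.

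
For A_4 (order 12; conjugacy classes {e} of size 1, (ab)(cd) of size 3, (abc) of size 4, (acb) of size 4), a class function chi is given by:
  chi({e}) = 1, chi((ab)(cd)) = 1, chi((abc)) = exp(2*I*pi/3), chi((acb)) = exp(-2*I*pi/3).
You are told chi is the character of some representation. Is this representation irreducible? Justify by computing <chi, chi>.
Irreducible: <chi, chi> = 1.

Solution. <chi, chi> = (1/|G|) sum_C |C| * |chi(C)|^2 = (1/12)[1*|1|^2 + 3*|1|^2 + 4*|exp(2*I*pi/3)|^2 + 4*|exp(-2*I*pi/3)|^2]
  = (1/12)[(1) + (3) + (4) + (4)] = 12/12 = 1.
(Exp terms are combined using exp(i*s)*conj(exp(i*t)) = exp(i*(s-t)), and sums of them are collapsed using the identity that for every m > 1 the m distinct m-th roots of unity sum to 0, e.g. 1 + exp(2*I*pi/3) + exp(-2*I*pi/3) = 0.)
A character is irreducible iff <chi, chi> = 1, so this representation is irreducible.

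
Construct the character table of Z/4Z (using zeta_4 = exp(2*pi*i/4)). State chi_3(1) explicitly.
Character table of Z/4Z (irreps indexed chi_0,...,chi_3 with chi_k(m) = zeta_4^(k*m), zeta_4 = exp(2*pi*i/4)):
  irrep \ class  {0} (size 1)  {1} (size 1)  {2} (size 1)  {3} (size 1)
  chi_0          1             1             1             1           
  chi_1          1             I             -1            -I          
  chi_2          1             -1            1             -1          
  chi_3          1             -I            -1            I           

Spot check: chi_3(1) = zeta_4^(3*1) = zeta_4^3 = -I.

Explanation: Z/4Z is abelian, so all 4 irreducible complex representations are 1-dimensional. They are given by chi_k(m) = zeta_4^(k*m) for k = 0,...,3. Row orthogonality: sum_m chi_k(m) conj(chi_l(m)) = 4 * [k = l].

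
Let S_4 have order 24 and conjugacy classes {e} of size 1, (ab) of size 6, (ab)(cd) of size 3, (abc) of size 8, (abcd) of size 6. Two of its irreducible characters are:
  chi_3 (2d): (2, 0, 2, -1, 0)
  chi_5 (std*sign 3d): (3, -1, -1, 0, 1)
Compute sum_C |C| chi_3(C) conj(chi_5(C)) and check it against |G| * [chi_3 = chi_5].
Sum = 0; so <chi_3, chi_5> = 0 (distinct irreducibles are orthogonal).

Proof sketch: Compute term by term over conjugacy classes (|C| * chi_3(C) * conj(chi_5(C))):
  1*(2)*conj(3) + 6*(0)*conj(-1) + 3*(2)*conj(-1) + 8*(-1)*conj(0) + 6*(0)*conj(1)
  = (6) + (0) + (-6) + (0) + (0)
  = 0.
Dividing by |G| = 24 gives 0/24 = 0, matching the row-orthogonality relation <chi_3, chi_5> = [chi_3 = chi_5].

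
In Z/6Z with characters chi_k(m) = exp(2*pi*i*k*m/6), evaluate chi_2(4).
chi_2(4) = zeta_6^8 = exp(2*I*pi/3)

Working: chi_2(4) = zeta_6^(2*4) = zeta_6^8. Since zeta_6^6 = 1, this equals zeta_6^2 = exp(2*pi*i*2/6) = exp(2*I*pi/3).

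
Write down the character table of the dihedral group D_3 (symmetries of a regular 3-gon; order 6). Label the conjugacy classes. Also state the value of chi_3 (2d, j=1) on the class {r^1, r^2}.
Conjugacy classes: {e} of size 1, {r^1, r^2} of size 2, {s, sr, ..., sr^2} of size 3.
Character table:
  irrep \ class              {e} (size 1)  {r^1, r^2} (size 2)  {s, sr, ..., sr^2} (size 3)
  chi_1 (triv)               1             1                    1                          
  chi_2 (sign: r->1, s->-1)  1             1                    -1                         
  chi_3 (2d, j=1)            2             -1                   0                          

Spot check: chi_3 (2d, j=1) on {r^1, r^2} = -1.

Argument: D_3 has order 2*3 = 6 with 3 conjugacy classes, hence 3 irreducibles. Sum of squared dims 1 + 1 + 4 = 6 = |G|. Linear characters come from the abelianisation; the 2-dimensional irreps have character r^k -> 2*cos(2*pi*j*k/3), reflections -> 0.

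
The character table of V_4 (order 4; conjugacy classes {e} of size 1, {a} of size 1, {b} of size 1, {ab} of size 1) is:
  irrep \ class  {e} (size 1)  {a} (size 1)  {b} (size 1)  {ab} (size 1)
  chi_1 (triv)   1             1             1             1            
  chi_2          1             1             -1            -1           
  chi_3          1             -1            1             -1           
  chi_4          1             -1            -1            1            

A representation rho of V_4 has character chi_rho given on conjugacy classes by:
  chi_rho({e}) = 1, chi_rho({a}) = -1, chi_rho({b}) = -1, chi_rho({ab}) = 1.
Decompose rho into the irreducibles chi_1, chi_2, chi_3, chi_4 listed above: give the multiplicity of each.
Multiplicities: chi_1: 0, chi_2: 0, chi_3: 0, chi_4: 1.

Working: Use <chi_rho, chi> = (1/|G|) sum_C |C| * chi_rho(C) * conj(chi(C)) with |G| = 4 for each irreducible chi in the table:
  <chi_rho, chi_1> = (1/4)[1*(1)*conj(1) + 1*(-1)*conj(1) + 1*(-1)*conj(1) + 1*(1)*conj(1)]
      = (1/4)[(1) + (-1) + (-1) + (1)] = 0/4 = 0
  <chi_rho, chi_2> = (1/4)[1*(1)*conj(1) + 1*(-1)*conj(1) + 1*(-1)*conj(-1) + 1*(1)*conj(-1)]
      = (1/4)[(1) + (-1) + (1) + (-1)] = 0/4 = 0
  <chi_rho, chi_3> = (1/4)[1*(1)*conj(1) + 1*(-1)*conj(-1) + 1*(-1)*conj(1) + 1*(1)*conj(-1)]
      = (1/4)[(1) + (1) + (-1) + (-1)] = 0/4 = 0
  <chi_rho, chi_4> = (1/4)[1*(1)*conj(1) + 1*(-1)*conj(-1) + 1*(-1)*conj(-1) + 1*(1)*conj(1)]
      = (1/4)[(1) + (1) + (1) + (1)] = 4/4 = 1
Dimension check: dim(rho) = sum (mult * dim) = 0*1 + 0*1 + 0*1 + 1*1 = 1 = chi_rho(e) = 1.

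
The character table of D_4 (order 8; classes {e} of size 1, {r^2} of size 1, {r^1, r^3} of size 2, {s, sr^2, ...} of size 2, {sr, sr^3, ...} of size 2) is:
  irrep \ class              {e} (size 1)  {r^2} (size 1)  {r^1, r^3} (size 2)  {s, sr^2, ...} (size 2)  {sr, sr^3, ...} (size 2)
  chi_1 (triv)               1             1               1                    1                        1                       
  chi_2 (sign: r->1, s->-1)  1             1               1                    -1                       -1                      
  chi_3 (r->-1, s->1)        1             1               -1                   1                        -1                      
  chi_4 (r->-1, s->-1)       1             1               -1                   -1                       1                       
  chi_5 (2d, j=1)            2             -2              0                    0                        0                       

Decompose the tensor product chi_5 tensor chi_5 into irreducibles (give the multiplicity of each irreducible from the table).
chi_5 tensor chi_5 = chi_1 + chi_2 + chi_3 + chi_4 (all other irreducibles have multiplicity 0).

Solution. The character of a tensor product is the pointwise product (chi_5 * chi_5)(C) = chi_5(C) * chi_5(C):
  {e}: (2)*(2), {r^2}: (-2)*(-2), {r^1, r^3}: (0)*(0), {s, sr^2, ...}: (0)*(0), {sr, sr^3, ...}: (0)*(0)
so (chi_5 * chi_5) takes values
  {e} -> 4, {r^2} -> 4, {r^1, r^3} -> 0, {s, sr^2, ...} -> 0, {sr, sr^3, ...} -> 0.
Now take the inner product of this character with each irreducible chi from the table, <chi_5*chi_5, chi> = (1/8) sum_C |C| (chi_5*chi_5)(C) conj(chi(C)):
  <chi_5*chi_5, chi_1> = (1/8)[1*(4)*conj(1) + 1*(4)*conj(1) + 2*(0)*conj(1) + 2*(0)*conj(1) + 2*(0)*conj(1)]
      = (1/8)[(4) + (4) + (0) + (0) + (0)] = 8/8 = 1
  <chi_5*chi_5, chi_2> = (1/8)[1*(4)*conj(1) + 1*(4)*conj(1) + 2*(0)*conj(1) + 2*(0)*conj(-1) + 2*(0)*conj(-1)]
      = (1/8)[(4) + (4) + (0) + (0) + (0)] = 8/8 = 1
  <chi_5*chi_5, chi_3> = (1/8)[1*(4)*conj(1) + 1*(4)*conj(1) + 2*(0)*conj(-1) + 2*(0)*conj(1) + 2*(0)*conj(-1)]
      = (1/8)[(4) + (4) + (0) + (0) + (0)] = 8/8 = 1
  <chi_5*chi_5, chi_4> = (1/8)[1*(4)*conj(1) + 1*(4)*conj(1) + 2*(0)*conj(-1) + 2*(0)*conj(-1) + 2*(0)*conj(1)]
      = (1/8)[(4) + (4) + (0) + (0) + (0)] = 8/8 = 1
  <chi_5*chi_5, chi_5> = (1/8)[1*(4)*conj(2) + 1*(4)*conj(-2) + 2*(0)*conj(0) + 2*(0)*conj(0) + 2*(0)*conj(0)]
      = (1/8)[(8) + (-8) + (0) + (0) + (0)] = 0/8 = 0
Hence the multiplicities are chi_1: 1, chi_2: 1, chi_3: 1, chi_4: 1. Dimension check: dim(chi_5)*dim(chi_5) = 2*2 = 4 and sum (mult * dim) = 1*1 + 1*1 + 1*1 + 1*1 = 4.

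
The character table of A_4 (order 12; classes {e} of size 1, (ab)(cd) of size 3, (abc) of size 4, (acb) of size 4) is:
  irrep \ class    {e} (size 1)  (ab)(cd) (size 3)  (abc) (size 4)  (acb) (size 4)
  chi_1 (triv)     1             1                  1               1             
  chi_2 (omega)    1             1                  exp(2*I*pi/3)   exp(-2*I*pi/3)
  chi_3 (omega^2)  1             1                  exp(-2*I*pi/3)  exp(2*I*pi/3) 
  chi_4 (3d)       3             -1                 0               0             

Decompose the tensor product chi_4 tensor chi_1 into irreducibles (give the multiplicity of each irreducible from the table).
chi_4 tensor chi_1 = chi_4 (all other irreducibles have multiplicity 0).

Justification: The character of a tensor product is the pointwise product (chi_4 * chi_1)(C) = chi_4(C) * chi_1(C):
  {e}: (3)*(1), (ab)(cd): (-1)*(1), (abc): (0)*(1), (acb): (0)*(1)
so (chi_4 * chi_1) takes values
  {e} -> 3, (ab)(cd) -> -1, (abc) -> 0, (acb) -> 0.
Now take the inner product of this character with each irreducible chi from the table, <chi_4*chi_1, chi> = (1/12) sum_C |C| (chi_4*chi_1)(C) conj(chi(C)):
  <chi_4*chi_1, chi_1> = (1/12)[1*(3)*conj(1) + 3*(-1)*conj(1) + 4*(0)*conj(1) + 4*(0)*conj(1)]
      = (1/12)[(3) + (-3) + (0) + (0)] = 0/12 = 0
  <chi_4*chi_1, chi_2> = (1/12)[1*(3)*conj(1) + 3*(-1)*conj(1) + 4*(0)*conj(exp(2*I*pi/3)) + 4*(0)*conj(exp(-2*I*pi/3))]
      = (1/12)[(3) + (-3) + (0) + (0)] = 0/12 = 0
  <chi_4*chi_1, chi_3> = (1/12)[1*(3)*conj(1) + 3*(-1)*conj(1) + 4*(0)*conj(exp(-2*I*pi/3)) + 4*(0)*conj(exp(2*I*pi/3))]
      = (1/12)[(3) + (-3) + (0) + (0)] = 0/12 = 0
  <chi_4*chi_1, chi_4> = (1/12)[1*(3)*conj(3) + 3*(-1)*conj(-1) + 4*(0)*conj(0) + 4*(0)*conj(0)]
      = (1/12)[(9) + (3) + (0) + (0)] = 12/12 = 1
(Exp terms are combined using exp(i*s)*conj(exp(i*t)) = exp(i*(s-t)), and sums of them are collapsed using the identity that for every m > 1 the m distinct m-th roots of unity sum to 0, e.g. 1 + exp(2*I*pi/3) + exp(-2*I*pi/3) = 0.)
Hence the multiplicities are chi_4: 1. Dimension check: dim(chi_4)*dim(chi_1) = 3*1 = 3 and sum (mult * dim) = 1*3 = 3.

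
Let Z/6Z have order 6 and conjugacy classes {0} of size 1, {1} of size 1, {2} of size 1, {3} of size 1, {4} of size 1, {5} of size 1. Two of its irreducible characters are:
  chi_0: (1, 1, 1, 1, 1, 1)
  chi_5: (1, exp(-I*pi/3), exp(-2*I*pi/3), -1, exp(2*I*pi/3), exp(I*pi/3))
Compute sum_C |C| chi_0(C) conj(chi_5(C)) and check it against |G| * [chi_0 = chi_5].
Sum = 0; so <chi_0, chi_5> = 0 (distinct irreducibles are orthogonal).

Argument: Compute term by term over conjugacy classes (|C| * chi_0(C) * conj(chi_5(C))):
  1*(1)*conj(1) + 1*(1)*conj(exp(-I*pi/3)) + 1*(1)*conj(exp(-2*I*pi/3)) + 1*(1)*conj(-1) + 1*(1)*conj(exp(2*I*pi/3)) + 1*(1)*conj(exp(I*pi/3))
  = (1) + (exp(I*pi/3)) + (exp(2*I*pi/3)) + (-1) + (exp(-2*I*pi/3)) + (exp(-I*pi/3))
  = 0.
(Exp terms are combined using exp(i*s)*conj(exp(i*t)) = exp(i*(s-t)), and sums of them are collapsed using the identity that for every m > 1 the m distinct m-th roots of unity sum to 0, e.g. 1 + exp(2*I*pi/3) + exp(-2*I*pi/3) = 0.)
Dividing by |G| = 6 gives 0/6 = 0, matching the row-orthogonality relation <chi_0, chi_5> = [chi_0 = chi_5].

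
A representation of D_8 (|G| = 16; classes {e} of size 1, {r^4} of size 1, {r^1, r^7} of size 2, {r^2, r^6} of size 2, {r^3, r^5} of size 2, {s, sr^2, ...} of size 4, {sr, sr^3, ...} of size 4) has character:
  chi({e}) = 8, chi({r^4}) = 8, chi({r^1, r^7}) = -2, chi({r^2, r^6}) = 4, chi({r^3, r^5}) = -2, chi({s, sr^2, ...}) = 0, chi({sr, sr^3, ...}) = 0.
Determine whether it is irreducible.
Not irreducible (reducible): <chi, chi> = 11 > 1.

Details: <chi, chi> = (1/|G|) sum_C |C| * |chi(C)|^2 = (1/16)[1*|8|^2 + 1*|8|^2 + 2*|-2|^2 + 2*|4|^2 + 2*|-2|^2 + 4*|0|^2 + 4*|0|^2]
  = (1/16)[(64) + (64) + (8) + (32) + (8) + (0) + (0)] = 176/16 = 11.
A character is irreducible iff <chi, chi> = 1, so this representation is reducible.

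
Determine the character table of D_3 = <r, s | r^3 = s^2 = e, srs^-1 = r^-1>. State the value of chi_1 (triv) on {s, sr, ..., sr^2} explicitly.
Conjugacy classes: {e} of size 1, {r^1, r^2} of size 2, {s, sr, ..., sr^2} of size 3.
Character table:
  irrep \ class              {e} (size 1)  {r^1, r^2} (size 2)  {s, sr, ..., sr^2} (size 3)
  chi_1 (triv)               1             1                    1                          
  chi_2 (sign: r->1, s->-1)  1             1                    -1                         
  chi_3 (2d, j=1)            2             -1                   0                          

Spot check: chi_1 (triv) on {s, sr, ..., sr^2} = 1.

Argument: D_3 has order 2*3 = 6 with 3 conjugacy classes, hence 3 irreducibles. Sum of squared dims 1 + 1 + 4 = 6 = |G|. Linear characters come from the abelianisation; the 2-dimensional irreps have character r^k -> 2*cos(2*pi*j*k/3), reflections -> 0.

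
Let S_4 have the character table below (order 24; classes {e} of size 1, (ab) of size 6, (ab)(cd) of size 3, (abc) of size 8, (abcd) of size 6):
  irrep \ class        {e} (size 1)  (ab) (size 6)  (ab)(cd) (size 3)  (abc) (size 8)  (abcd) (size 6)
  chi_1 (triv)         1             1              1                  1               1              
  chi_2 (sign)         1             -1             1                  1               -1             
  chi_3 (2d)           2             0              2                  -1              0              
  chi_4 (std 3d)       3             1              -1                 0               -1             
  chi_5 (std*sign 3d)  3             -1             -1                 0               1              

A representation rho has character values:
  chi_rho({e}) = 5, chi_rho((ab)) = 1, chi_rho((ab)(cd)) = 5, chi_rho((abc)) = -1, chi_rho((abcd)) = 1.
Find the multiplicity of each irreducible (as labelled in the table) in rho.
Multiplicities: chi_1: 1, chi_2: 0, chi_3: 2, chi_4: 0, chi_5: 0.

Reasoning: Use <chi_rho, chi> = (1/|G|) sum_C |C| * chi_rho(C) * conj(chi(C)) with |G| = 24 for each irreducible chi in the table:
  <chi_rho, chi_1> = (1/24)[1*(5)*conj(1) + 6*(1)*conj(1) + 3*(5)*conj(1) + 8*(-1)*conj(1) + 6*(1)*conj(1)]
      = (1/24)[(5) + (6) + (15) + (-8) + (6)] = 24/24 = 1
  <chi_rho, chi_2> = (1/24)[1*(5)*conj(1) + 6*(1)*conj(-1) + 3*(5)*conj(1) + 8*(-1)*conj(1) + 6*(1)*conj(-1)]
      = (1/24)[(5) + (-6) + (15) + (-8) + (-6)] = 0/24 = 0
  <chi_rho, chi_3> = (1/24)[1*(5)*conj(2) + 6*(1)*conj(0) + 3*(5)*conj(2) + 8*(-1)*conj(-1) + 6*(1)*conj(0)]
      = (1/24)[(10) + (0) + (30) + (8) + (0)] = 48/24 = 2
  <chi_rho, chi_4> = (1/24)[1*(5)*conj(3) + 6*(1)*conj(1) + 3*(5)*conj(-1) + 8*(-1)*conj(0) + 6*(1)*conj(-1)]
      = (1/24)[(15) + (6) + (-15) + (0) + (-6)] = 0/24 = 0
  <chi_rho, chi_5> = (1/24)[1*(5)*conj(3) + 6*(1)*conj(-1) + 3*(5)*conj(-1) + 8*(-1)*conj(0) + 6*(1)*conj(1)]
      = (1/24)[(15) + (-6) + (-15) + (0) + (6)] = 0/24 = 0
Dimension check: dim(rho) = sum (mult * dim) = 1*1 + 0*1 + 2*2 + 0*3 + 0*3 = 5 = chi_rho(e) = 5.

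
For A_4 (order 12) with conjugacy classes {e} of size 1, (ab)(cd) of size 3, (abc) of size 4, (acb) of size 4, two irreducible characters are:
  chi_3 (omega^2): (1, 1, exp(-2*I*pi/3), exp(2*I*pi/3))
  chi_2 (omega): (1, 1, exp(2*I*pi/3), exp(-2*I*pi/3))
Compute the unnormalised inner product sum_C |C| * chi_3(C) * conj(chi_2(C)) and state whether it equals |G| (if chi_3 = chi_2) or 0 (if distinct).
Sum = 0; so <chi_3, chi_2> = 0 (distinct irreducibles are orthogonal).

Compute term by term over conjugacy classes (|C| * chi_3(C) * conj(chi_2(C))):
  1*(1)*conj(1) + 3*(1)*conj(1) + 4*(exp(-2*I*pi/3))*conj(exp(2*I*pi/3)) + 4*(exp(2*I*pi/3))*conj(exp(-2*I*pi/3))
  = (1) + (3) + (4*exp(2*I*pi/3)) + (4*exp(-2*I*pi/3))
  = 0.
(Exp terms are combined using exp(i*s)*conj(exp(i*t)) = exp(i*(s-t)), and sums of them are collapsed using the identity that for every m > 1 the m distinct m-th roots of unity sum to 0, e.g. 1 + exp(2*I*pi/3) + exp(-2*I*pi/3) = 0.)
Dividing by |G| = 12 gives 0/12 = 0, matching the row-orthogonality relation <chi_3, chi_2> = [chi_3 = chi_2].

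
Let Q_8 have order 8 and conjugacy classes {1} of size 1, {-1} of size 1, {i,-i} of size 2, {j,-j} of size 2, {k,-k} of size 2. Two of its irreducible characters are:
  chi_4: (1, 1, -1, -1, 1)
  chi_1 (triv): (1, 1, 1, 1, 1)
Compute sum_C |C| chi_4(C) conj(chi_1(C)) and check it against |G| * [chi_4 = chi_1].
Sum = 0; so <chi_4, chi_1> = 0 (distinct irreducibles are orthogonal).

Compute term by term over conjugacy classes (|C| * chi_4(C) * conj(chi_1(C))):
  1*(1)*conj(1) + 1*(1)*conj(1) + 2*(-1)*conj(1) + 2*(-1)*conj(1) + 2*(1)*conj(1)
  = (1) + (1) + (-2) + (-2) + (2)
  = 0.
Dividing by |G| = 8 gives 0/8 = 0, matching the row-orthogonality relation <chi_4, chi_1> = [chi_4 = chi_1].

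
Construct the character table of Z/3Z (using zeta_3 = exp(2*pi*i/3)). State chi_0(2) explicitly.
Character table of Z/3Z (irreps indexed chi_0,...,chi_2 with chi_k(m) = zeta_3^(k*m), zeta_3 = exp(2*pi*i/3)):
  irrep \ class  {0} (size 1)  {1} (size 1)    {2} (size 1)  
  chi_0          1             1               1             
  chi_1          1             exp(2*I*pi/3)   exp(-2*I*pi/3)
  chi_2          1             exp(-2*I*pi/3)  exp(2*I*pi/3) 

Spot check: chi_0(2) = zeta_3^(0*2) = zeta_3^0 = 1.

Why: Z/3Z is abelian, so all 3 irreducible complex representations are 1-dimensional. They are given by chi_k(m) = zeta_3^(k*m) for k = 0,...,2. Row orthogonality: sum_m chi_k(m) conj(chi_l(m)) = 3 * [k = l].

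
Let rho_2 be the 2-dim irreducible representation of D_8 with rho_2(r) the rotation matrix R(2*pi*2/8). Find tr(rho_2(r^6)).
chi_{rho_2}(r^6) = 2*cos(2*pi*2*6/8) = -2

Working: rho_2(r^6) is rotation by angle 2*pi*2*6/8, whose trace is 2*cos(2*pi*2*6/8) = -2.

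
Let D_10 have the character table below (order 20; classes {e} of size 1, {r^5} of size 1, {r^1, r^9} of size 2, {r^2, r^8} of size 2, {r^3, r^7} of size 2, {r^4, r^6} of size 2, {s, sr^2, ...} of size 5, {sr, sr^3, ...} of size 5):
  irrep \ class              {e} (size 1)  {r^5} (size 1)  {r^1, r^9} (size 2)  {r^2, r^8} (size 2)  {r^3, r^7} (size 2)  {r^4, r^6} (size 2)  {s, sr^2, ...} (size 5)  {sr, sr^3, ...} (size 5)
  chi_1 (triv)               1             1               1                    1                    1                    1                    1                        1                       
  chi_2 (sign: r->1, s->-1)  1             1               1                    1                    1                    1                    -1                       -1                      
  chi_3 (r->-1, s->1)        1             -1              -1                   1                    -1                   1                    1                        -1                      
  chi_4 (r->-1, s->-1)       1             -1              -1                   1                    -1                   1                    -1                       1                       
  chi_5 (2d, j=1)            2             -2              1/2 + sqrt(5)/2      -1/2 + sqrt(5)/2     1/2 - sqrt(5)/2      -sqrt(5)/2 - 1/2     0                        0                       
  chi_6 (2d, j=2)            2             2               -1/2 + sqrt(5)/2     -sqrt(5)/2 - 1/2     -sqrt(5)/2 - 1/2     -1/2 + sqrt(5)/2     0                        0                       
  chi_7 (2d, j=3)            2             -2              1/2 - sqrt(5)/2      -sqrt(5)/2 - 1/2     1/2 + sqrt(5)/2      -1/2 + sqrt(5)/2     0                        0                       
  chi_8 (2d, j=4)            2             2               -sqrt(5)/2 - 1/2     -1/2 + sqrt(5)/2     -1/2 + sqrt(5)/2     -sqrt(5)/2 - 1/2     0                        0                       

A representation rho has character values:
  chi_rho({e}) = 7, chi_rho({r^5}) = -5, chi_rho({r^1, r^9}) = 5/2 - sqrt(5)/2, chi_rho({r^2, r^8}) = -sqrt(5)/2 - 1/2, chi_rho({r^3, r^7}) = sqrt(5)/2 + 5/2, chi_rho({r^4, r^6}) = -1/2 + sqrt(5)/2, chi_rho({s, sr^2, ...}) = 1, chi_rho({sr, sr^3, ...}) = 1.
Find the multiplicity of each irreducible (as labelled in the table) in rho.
Multiplicities: chi_1: 1, chi_2: 0, chi_3: 0, chi_4: 0, chi_5: 1, chi_6: 0, chi_7: 2, chi_8: 0.

Explanation: Use <chi_rho, chi> = (1/|G|) sum_C |C| * chi_rho(C) * conj(chi(C)) with |G| = 20 for each irreducible chi in the table:
  <chi_rho, chi_1> = (1/20)[1*(7)*conj(1) + 1*(-5)*conj(1) + 2*(5/2 - sqrt(5)/2)*conj(1) + 2*(-sqrt(5)/2 - 1/2)*conj(1) + 2*(sqrt(5)/2 + 5/2)*conj(1) + 2*(-1/2 + sqrt(5)/2)*conj(1) + 5*(1)*conj(1) + 5*(1)*conj(1)]
      = (1/20)[(7) + (-5) + (5 - sqrt(5)) + (-sqrt(5) - 1) + (sqrt(5) + 5) + (-1 + sqrt(5)) + (5) + (5)] = 20/20 = 1
  <chi_rho, chi_2> = (1/20)[1*(7)*conj(1) + 1*(-5)*conj(1) + 2*(5/2 - sqrt(5)/2)*conj(1) + 2*(-sqrt(5)/2 - 1/2)*conj(1) + 2*(sqrt(5)/2 + 5/2)*conj(1) + 2*(-1/2 + sqrt(5)/2)*conj(1) + 5*(1)*conj(-1) + 5*(1)*conj(-1)]
      = (1/20)[(7) + (-5) + (5 - sqrt(5)) + (-sqrt(5) - 1) + (sqrt(5) + 5) + (-1 + sqrt(5)) + (-5) + (-5)] = 0/20 = 0
  <chi_rho, chi_3> = (1/20)[1*(7)*conj(1) + 1*(-5)*conj(-1) + 2*(5/2 - sqrt(5)/2)*conj(-1) + 2*(-sqrt(5)/2 - 1/2)*conj(1) + 2*(sqrt(5)/2 + 5/2)*conj(-1) + 2*(-1/2 + sqrt(5)/2)*conj(1) + 5*(1)*conj(1) + 5*(1)*conj(-1)]
      = (1/20)[(7) + (5) + (-5 + sqrt(5)) + (-sqrt(5) - 1) + (-5 - sqrt(5)) + (-1 + sqrt(5)) + (5) + (-5)] = 0/20 = 0
  <chi_rho, chi_4> = (1/20)[1*(7)*conj(1) + 1*(-5)*conj(-1) + 2*(5/2 - sqrt(5)/2)*conj(-1) + 2*(-sqrt(5)/2 - 1/2)*conj(1) + 2*(sqrt(5)/2 + 5/2)*conj(-1) + 2*(-1/2 + sqrt(5)/2)*conj(1) + 5*(1)*conj(-1) + 5*(1)*conj(1)]
      = (1/20)[(7) + (5) + (-5 + sqrt(5)) + (-sqrt(5) - 1) + (-5 - sqrt(5)) + (-1 + sqrt(5)) + (-5) + (5)] = 0/20 = 0
  <chi_rho, chi_5> = (1/20)[1*(7)*conj(2) + 1*(-5)*conj(-2) + 2*(5/2 - sqrt(5)/2)*conj(1/2 + sqrt(5)/2) + 2*(-sqrt(5)/2 - 1/2)*conj(-1/2 + sqrt(5)/2) + 2*(sqrt(5)/2 + 5/2)*conj(1/2 - sqrt(5)/2) + 2*(-1/2 + sqrt(5)/2)*conj(-sqrt(5)/2 - 1/2) + 5*(1)*conj(0) + 5*(1)*conj(0)]
      = (1/20)[(14) + (10) + (2*sqrt(5)) + (-2) + (-2*sqrt(5)) + (-2) + (0) + (0)] = 20/20 = 1
  <chi_rho, chi_6> = (1/20)[1*(7)*conj(2) + 1*(-5)*conj(2) + 2*(5/2 - sqrt(5)/2)*conj(-1/2 + sqrt(5)/2) + 2*(-sqrt(5)/2 - 1/2)*conj(-sqrt(5)/2 - 1/2) + 2*(sqrt(5)/2 + 5/2)*conj(-sqrt(5)/2 - 1/2) + 2*(-1/2 + sqrt(5)/2)*conj(-1/2 + sqrt(5)/2) + 5*(1)*conj(0) + 5*(1)*conj(0)]
      = (1/20)[(14) + (-10) + (-5 + 3*sqrt(5)) + (sqrt(5) + 3) + (-3*sqrt(5) - 5) + (3 - sqrt(5)) + (0) + (0)] = 0/20 = 0
  <chi_rho, chi_7> = (1/20)[1*(7)*conj(2) + 1*(-5)*conj(-2) + 2*(5/2 - sqrt(5)/2)*conj(1/2 - sqrt(5)/2) + 2*(-sqrt(5)/2 - 1/2)*conj(-sqrt(5)/2 - 1/2) + 2*(sqrt(5)/2 + 5/2)*conj(1/2 + sqrt(5)/2) + 2*(-1/2 + sqrt(5)/2)*conj(-1/2 + sqrt(5)/2) + 5*(1)*conj(0) + 5*(1)*conj(0)]
      = (1/20)[(14) + (10) + (5 - 3*sqrt(5)) + (sqrt(5) + 3) + (5 + 3*sqrt(5)) + (3 - sqrt(5)) + (0) + (0)] = 40/20 = 2
  <chi_rho, chi_8> = (1/20)[1*(7)*conj(2) + 1*(-5)*conj(2) + 2*(5/2 - sqrt(5)/2)*conj(-sqrt(5)/2 - 1/2) + 2*(-sqrt(5)/2 - 1/2)*conj(-1/2 + sqrt(5)/2) + 2*(sqrt(5)/2 + 5/2)*conj(-1/2 + sqrt(5)/2) + 2*(-1/2 + sqrt(5)/2)*conj(-sqrt(5)/2 - 1/2) + 5*(1)*conj(0) + 5*(1)*conj(0)]
      = (1/20)[(14) + (-10) + (-2*sqrt(5)) + (-2) + (2*sqrt(5)) + (-2) + (0) + (0)] = 0/20 = 0
Dimension check: dim(rho) = sum (mult * dim) = 1*1 + 0*1 + 0*1 + 0*1 + 1*2 + 0*2 + 2*2 + 0*2 = 7 = chi_rho(e) = 7.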